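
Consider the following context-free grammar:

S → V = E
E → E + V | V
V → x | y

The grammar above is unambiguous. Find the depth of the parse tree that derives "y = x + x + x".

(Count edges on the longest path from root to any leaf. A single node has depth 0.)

5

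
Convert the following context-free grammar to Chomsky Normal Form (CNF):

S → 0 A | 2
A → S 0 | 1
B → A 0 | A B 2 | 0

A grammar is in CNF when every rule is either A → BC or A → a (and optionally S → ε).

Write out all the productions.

T0 → 0; S → 2; A → 1; T2 → 2; B → 0; S → T0 A; A → S T0; B → A T0; B → A X0; X0 → B T2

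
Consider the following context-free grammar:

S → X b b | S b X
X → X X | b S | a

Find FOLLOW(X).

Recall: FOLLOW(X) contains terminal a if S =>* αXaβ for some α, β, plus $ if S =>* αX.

We compute FOLLOW(X) using the standard algorithm.
FOLLOW(S) starts with {$}.
FIRST(S) = {a, b}
FIRST(X) = {a, b}
FOLLOW(S) = {$, a, b}
FOLLOW(X) = {$, a, b}
Therefore, FOLLOW(X) = {$, a, b}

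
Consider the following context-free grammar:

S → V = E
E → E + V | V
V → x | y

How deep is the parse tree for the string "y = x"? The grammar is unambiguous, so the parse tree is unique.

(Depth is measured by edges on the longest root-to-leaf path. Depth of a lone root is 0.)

3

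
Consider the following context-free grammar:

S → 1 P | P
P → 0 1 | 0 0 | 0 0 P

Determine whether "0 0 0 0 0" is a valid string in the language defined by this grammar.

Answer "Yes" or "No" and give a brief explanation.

No - no valid derivation exists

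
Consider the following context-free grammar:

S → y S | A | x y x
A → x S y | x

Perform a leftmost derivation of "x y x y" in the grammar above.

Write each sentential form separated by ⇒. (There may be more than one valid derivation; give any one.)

S ⇒ A ⇒ x S y ⇒ x y S y ⇒ x y A y ⇒ x y x y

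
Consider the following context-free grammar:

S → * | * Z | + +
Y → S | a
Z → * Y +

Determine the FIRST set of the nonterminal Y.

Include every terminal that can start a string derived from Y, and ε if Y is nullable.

We compute FIRST(Y) using the standard algorithm.
FIRST(S) = {*, +}
FIRST(Y) = {*, +, a}
FIRST(Z) = {*}
Therefore, FIRST(Y) = {*, +, a}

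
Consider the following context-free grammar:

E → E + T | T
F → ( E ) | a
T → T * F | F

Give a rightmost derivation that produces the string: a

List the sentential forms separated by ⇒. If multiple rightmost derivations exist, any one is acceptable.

E ⇒ T ⇒ F ⇒ a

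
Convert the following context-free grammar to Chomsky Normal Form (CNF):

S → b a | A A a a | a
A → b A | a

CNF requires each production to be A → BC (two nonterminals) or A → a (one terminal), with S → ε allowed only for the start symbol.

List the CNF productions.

TB → b; TA → a; S → a; A → a; S → TB TA; S → A X0; X0 → A X1; X1 → TA TA; A → TB A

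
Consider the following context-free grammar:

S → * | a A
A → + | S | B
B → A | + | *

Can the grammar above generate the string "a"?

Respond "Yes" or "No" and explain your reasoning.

No - no valid derivation exists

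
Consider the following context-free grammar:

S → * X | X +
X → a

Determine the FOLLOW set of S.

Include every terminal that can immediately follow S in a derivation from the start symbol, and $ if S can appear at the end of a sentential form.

We compute FOLLOW(S) using the standard algorithm.
FOLLOW(S) starts with {$}.
FIRST(S) = {*, a}
FIRST(X) = {a}
FOLLOW(S) = {$}
FOLLOW(X) = {$, +}
Therefore, FOLLOW(S) = {$}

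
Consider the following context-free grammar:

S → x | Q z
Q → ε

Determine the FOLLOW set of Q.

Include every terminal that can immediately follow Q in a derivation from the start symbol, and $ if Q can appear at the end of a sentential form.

We compute FOLLOW(Q) using the standard algorithm.
FOLLOW(S) starts with {$}.
FIRST(Q) = {ε}
FIRST(S) = {x, z}
FOLLOW(Q) = {z}
FOLLOW(S) = {$}
Therefore, FOLLOW(Q) = {z}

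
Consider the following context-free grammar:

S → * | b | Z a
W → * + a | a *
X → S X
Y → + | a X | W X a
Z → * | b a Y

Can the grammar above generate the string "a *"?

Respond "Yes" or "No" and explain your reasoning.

No - no valid derivation exists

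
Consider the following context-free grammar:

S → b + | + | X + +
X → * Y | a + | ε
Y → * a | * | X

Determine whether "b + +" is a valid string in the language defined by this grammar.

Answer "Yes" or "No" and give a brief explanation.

No - no valid derivation exists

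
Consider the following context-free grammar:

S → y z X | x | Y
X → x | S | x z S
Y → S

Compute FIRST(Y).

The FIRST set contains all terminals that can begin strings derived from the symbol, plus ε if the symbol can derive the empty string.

We compute FIRST(Y) using the standard algorithm.
FIRST(S) = {x, y}
FIRST(X) = {x, y}
FIRST(Y) = {x, y}
Therefore, FIRST(Y) = {x, y}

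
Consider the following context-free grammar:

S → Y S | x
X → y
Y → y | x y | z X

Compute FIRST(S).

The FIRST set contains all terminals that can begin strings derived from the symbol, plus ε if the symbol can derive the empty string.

We compute FIRST(S) using the standard algorithm.
FIRST(S) = {x, y, z}
FIRST(X) = {y}
FIRST(Y) = {x, y, z}
Therefore, FIRST(S) = {x, y, z}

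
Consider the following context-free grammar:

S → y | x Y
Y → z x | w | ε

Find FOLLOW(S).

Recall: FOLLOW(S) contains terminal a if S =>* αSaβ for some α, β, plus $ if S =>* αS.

We compute FOLLOW(S) using the standard algorithm.
FOLLOW(S) starts with {$}.
FIRST(S) = {x, y}
FIRST(Y) = {w, z, ε}
FOLLOW(S) = {$}
FOLLOW(Y) = {$}
Therefore, FOLLOW(S) = {$}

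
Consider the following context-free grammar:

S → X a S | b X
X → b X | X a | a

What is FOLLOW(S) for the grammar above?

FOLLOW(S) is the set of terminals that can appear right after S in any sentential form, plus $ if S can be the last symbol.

We compute FOLLOW(S) using the standard algorithm.
FOLLOW(S) starts with {$}.
FIRST(S) = {a, b}
FIRST(X) = {a, b}
FOLLOW(S) = {$}
FOLLOW(X) = {$, a}
Therefore, FOLLOW(S) = {$}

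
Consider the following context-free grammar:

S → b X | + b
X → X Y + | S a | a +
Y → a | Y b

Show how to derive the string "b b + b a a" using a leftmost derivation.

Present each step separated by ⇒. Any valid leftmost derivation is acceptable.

S ⇒ b X ⇒ b S a ⇒ b b X a ⇒ b b S a a ⇒ b b + b a a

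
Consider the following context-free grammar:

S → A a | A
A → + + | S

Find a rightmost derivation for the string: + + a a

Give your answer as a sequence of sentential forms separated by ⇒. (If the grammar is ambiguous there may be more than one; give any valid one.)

S ⇒ A a ⇒ S a ⇒ A a a ⇒ + + a a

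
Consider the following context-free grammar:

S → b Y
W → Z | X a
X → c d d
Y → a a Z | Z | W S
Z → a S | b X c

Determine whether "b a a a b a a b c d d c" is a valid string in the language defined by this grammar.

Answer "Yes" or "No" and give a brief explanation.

Yes - a valid derivation exists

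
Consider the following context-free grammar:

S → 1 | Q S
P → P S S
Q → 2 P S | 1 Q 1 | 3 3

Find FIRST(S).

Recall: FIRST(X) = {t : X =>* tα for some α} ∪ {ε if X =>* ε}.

We compute FIRST(S) using the standard algorithm.
FIRST(P) = {}
FIRST(Q) = {1, 2, 3}
FIRST(S) = {1, 2, 3}
Therefore, FIRST(S) = {1, 2, 3}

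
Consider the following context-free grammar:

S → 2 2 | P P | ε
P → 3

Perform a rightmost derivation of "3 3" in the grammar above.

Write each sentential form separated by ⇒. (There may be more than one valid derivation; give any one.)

S ⇒ P P ⇒ P 3 ⇒ 3 3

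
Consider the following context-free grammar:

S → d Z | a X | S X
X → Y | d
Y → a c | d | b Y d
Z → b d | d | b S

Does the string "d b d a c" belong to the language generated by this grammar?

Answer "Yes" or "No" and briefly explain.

Yes - a valid derivation exists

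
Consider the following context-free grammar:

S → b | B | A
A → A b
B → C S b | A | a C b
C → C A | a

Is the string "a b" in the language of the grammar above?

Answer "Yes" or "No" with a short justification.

No - no valid derivation exists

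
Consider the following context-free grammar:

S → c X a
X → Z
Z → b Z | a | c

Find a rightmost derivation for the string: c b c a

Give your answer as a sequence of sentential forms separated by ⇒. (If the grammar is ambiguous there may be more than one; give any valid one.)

S ⇒ c X a ⇒ c Z a ⇒ c b Z a ⇒ c b c a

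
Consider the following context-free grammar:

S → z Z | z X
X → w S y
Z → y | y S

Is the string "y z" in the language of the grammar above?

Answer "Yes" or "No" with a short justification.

No - no valid derivation exists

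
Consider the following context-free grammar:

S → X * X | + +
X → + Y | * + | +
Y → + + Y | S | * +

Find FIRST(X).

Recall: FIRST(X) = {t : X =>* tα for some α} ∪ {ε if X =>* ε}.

We compute FIRST(X) using the standard algorithm.
FIRST(S) = {*, +}
FIRST(X) = {*, +}
FIRST(Y) = {*, +}
Therefore, FIRST(X) = {*, +}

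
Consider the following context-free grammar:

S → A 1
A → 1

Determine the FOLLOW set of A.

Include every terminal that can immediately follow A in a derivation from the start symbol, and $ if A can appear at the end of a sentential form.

We compute FOLLOW(A) using the standard algorithm.
FOLLOW(S) starts with {$}.
FIRST(A) = {1}
FIRST(S) = {1}
FOLLOW(A) = {1}
FOLLOW(S) = {$}
Therefore, FOLLOW(A) = {1}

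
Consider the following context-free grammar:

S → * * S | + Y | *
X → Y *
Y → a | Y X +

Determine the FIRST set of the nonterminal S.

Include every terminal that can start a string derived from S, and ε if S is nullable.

We compute FIRST(S) using the standard algorithm.
FIRST(S) = {*, +}
FIRST(X) = {a}
FIRST(Y) = {a}
Therefore, FIRST(S) = {*, +}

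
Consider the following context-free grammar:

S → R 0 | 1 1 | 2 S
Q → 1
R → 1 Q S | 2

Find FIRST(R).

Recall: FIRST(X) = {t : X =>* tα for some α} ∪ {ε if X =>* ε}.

We compute FIRST(R) using the standard algorithm.
FIRST(Q) = {1}
FIRST(R) = {1, 2}
FIRST(S) = {1, 2}
Therefore, FIRST(R) = {1, 2}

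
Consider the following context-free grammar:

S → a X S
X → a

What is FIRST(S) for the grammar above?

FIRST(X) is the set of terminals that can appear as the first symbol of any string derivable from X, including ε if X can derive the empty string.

We compute FIRST(S) using the standard algorithm.
FIRST(S) = {a}
FIRST(X) = {a}
Therefore, FIRST(S) = {a}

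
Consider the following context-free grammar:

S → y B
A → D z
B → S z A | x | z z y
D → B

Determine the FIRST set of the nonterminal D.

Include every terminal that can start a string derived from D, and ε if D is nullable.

We compute FIRST(D) using the standard algorithm.
FIRST(A) = {x, y, z}
FIRST(B) = {x, y, z}
FIRST(D) = {x, y, z}
FIRST(S) = {y}
Therefore, FIRST(D) = {x, y, z}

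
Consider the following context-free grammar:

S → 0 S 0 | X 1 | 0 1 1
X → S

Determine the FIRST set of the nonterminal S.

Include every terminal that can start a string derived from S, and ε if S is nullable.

We compute FIRST(S) using the standard algorithm.
FIRST(S) = {0}
FIRST(X) = {0}
Therefore, FIRST(S) = {0}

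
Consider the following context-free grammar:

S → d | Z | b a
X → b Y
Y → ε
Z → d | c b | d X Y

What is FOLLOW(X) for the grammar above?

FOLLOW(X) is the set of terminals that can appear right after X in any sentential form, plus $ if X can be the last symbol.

We compute FOLLOW(X) using the standard algorithm.
FOLLOW(S) starts with {$}.
FIRST(S) = {b, c, d}
FIRST(X) = {b}
FIRST(Y) = {ε}
FIRST(Z) = {c, d}
FOLLOW(S) = {$}
FOLLOW(X) = {$}
FOLLOW(Y) = {$}
FOLLOW(Z) = {$}
Therefore, FOLLOW(X) = {$}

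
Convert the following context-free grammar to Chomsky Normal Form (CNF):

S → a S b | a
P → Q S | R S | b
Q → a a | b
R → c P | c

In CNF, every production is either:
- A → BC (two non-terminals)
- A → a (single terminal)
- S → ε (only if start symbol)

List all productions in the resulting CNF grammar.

TA → a; TB → b; S → a; P → b; Q → b; TC → c; R → c; S → TA X0; X0 → S TB; P → Q S; P → R S; Q → TA TA; R → TC P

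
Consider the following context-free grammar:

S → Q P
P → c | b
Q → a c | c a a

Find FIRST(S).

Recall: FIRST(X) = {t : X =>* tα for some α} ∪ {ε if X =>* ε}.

We compute FIRST(S) using the standard algorithm.
FIRST(P) = {b, c}
FIRST(Q) = {a, c}
FIRST(S) = {a, c}
Therefore, FIRST(S) = {a, c}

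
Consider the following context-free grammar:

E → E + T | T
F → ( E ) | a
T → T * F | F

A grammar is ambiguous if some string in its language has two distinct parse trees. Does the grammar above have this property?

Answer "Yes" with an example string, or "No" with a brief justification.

No - the grammar is unambiguous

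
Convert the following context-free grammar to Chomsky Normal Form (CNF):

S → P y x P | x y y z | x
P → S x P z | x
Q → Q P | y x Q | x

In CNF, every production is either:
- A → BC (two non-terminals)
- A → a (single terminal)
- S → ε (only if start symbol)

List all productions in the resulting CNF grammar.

TY → y; TX → x; TZ → z; S → x; P → x; Q → x; S → P X0; X0 → TY X1; X1 → TX P; S → TX X2; X2 → TY X3; X3 → TY TZ; P → S X4; X4 → TX X5; X5 → P TZ; Q → Q P; Q → TY X6; X6 → TX Q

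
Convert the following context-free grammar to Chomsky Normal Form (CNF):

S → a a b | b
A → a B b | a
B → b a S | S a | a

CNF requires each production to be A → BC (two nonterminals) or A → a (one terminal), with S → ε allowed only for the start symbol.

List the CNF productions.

TA → a; TB → b; S → b; A → a; B → a; S → TA X0; X0 → TA TB; A → TA X1; X1 → B TB; B → TB X2; X2 → TA S; B → S TA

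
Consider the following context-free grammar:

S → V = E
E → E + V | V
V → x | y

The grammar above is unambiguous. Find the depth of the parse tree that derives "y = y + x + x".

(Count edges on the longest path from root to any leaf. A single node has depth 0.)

5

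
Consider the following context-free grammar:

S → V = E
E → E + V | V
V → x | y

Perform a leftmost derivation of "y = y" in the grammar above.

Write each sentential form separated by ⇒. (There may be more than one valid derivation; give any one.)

S ⇒ V = E ⇒ y = E ⇒ y = V ⇒ y = y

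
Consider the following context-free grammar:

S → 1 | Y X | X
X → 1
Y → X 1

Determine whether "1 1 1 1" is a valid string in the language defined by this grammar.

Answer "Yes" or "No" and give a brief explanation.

No - no valid derivation exists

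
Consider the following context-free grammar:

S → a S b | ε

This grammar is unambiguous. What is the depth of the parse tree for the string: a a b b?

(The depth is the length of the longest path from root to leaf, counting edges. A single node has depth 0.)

3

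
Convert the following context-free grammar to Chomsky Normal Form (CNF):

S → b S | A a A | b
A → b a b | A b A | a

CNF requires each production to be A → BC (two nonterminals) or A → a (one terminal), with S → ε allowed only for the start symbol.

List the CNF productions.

TB → b; TA → a; S → b; A → a; S → TB S; S → A X0; X0 → TA A; A → TB X1; X1 → TA TB; A → A X2; X2 → TB A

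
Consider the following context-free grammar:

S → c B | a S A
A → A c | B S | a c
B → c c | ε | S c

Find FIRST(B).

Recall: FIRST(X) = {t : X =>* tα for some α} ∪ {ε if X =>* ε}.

We compute FIRST(B) using the standard algorithm.
FIRST(A) = {a, c}
FIRST(B) = {a, c, ε}
FIRST(S) = {a, c}
Therefore, FIRST(B) = {a, c, ε}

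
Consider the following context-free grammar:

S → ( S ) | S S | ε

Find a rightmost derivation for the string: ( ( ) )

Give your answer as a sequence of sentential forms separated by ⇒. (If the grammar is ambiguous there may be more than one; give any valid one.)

S ⇒ ( S ) ⇒ ( ( S ) ) ⇒ ( ( ) )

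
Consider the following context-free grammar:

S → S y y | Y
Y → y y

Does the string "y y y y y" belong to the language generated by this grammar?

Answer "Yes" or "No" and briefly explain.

No - no valid derivation exists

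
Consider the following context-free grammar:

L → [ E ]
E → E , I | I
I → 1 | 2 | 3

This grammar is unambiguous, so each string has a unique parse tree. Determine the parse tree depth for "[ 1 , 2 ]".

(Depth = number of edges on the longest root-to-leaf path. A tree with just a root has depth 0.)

4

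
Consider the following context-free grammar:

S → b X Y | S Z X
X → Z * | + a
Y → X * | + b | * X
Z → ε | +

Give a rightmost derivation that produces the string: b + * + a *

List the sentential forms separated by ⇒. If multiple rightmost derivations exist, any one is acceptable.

S ⇒ b X Y ⇒ b X X * ⇒ b X + a * ⇒ b Z * + a * ⇒ b + * + a *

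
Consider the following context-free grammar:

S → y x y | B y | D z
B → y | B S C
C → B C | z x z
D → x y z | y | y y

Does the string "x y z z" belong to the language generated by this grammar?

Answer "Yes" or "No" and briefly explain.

Yes - a valid derivation exists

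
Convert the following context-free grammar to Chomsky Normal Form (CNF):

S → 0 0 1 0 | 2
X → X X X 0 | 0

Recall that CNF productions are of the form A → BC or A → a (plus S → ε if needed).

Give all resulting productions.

T0 → 0; T1 → 1; S → 2; X → 0; S → T0 X0; X0 → T0 X1; X1 → T1 T0; X → X X2; X2 → X X3; X3 → X T0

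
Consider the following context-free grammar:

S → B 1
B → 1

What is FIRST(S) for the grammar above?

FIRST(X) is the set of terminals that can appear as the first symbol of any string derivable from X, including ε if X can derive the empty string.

We compute FIRST(S) using the standard algorithm.
FIRST(B) = {1}
FIRST(S) = {1}
Therefore, FIRST(S) = {1}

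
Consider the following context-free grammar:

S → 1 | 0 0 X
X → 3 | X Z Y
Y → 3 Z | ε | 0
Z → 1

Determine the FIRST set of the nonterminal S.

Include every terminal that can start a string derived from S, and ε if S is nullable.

We compute FIRST(S) using the standard algorithm.
FIRST(S) = {0, 1}
FIRST(X) = {3}
FIRST(Y) = {0, 3, ε}
FIRST(Z) = {1}
Therefore, FIRST(S) = {0, 1}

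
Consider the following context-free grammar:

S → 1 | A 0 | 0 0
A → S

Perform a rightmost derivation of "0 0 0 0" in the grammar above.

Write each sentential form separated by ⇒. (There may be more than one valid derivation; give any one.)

S ⇒ A 0 ⇒ S 0 ⇒ A 0 0 ⇒ S 0 0 ⇒ 0 0 0 0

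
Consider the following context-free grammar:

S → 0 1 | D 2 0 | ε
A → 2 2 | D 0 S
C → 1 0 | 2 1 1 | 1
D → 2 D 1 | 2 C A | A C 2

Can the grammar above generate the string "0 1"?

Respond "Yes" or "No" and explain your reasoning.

Yes - a valid derivation exists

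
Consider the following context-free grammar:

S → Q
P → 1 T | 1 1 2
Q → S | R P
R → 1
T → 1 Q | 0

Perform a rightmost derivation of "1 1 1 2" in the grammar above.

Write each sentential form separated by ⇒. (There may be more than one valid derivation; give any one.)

S ⇒ Q ⇒ R P ⇒ R 1 1 2 ⇒ 1 1 1 2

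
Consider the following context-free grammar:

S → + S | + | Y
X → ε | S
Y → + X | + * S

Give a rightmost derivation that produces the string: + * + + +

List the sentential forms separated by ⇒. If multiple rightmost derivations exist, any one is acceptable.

S ⇒ Y ⇒ + * S ⇒ + * + S ⇒ + * + + S ⇒ + * + + +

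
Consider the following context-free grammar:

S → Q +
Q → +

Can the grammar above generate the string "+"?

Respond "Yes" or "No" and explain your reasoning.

No - no valid derivation exists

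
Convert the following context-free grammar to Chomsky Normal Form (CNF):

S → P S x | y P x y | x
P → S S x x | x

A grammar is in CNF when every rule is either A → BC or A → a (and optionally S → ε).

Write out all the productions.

TX → x; TY → y; S → x; P → x; S → P X0; X0 → S TX; S → TY X1; X1 → P X2; X2 → TX TY; P → S X3; X3 → S X4; X4 → TX TX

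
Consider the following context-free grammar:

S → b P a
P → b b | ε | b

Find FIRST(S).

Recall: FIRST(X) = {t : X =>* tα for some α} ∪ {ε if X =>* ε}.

We compute FIRST(S) using the standard algorithm.
FIRST(P) = {b, ε}
FIRST(S) = {b}
Therefore, FIRST(S) = {b}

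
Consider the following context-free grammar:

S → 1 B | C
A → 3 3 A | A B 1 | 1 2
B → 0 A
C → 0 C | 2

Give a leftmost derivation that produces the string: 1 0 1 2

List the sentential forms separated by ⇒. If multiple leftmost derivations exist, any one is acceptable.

S ⇒ 1 B ⇒ 1 0 A ⇒ 1 0 1 2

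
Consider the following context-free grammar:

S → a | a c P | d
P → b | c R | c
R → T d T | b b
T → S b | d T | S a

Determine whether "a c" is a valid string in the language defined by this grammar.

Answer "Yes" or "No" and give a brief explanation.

No - no valid derivation exists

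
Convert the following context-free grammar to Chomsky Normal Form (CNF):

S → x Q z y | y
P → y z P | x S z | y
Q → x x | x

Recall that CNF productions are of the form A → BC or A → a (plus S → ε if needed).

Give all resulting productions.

TX → x; TZ → z; TY → y; S → y; P → y; Q → x; S → TX X0; X0 → Q X1; X1 → TZ TY; P → TY X2; X2 → TZ P; P → TX X3; X3 → S TZ; Q → TX TX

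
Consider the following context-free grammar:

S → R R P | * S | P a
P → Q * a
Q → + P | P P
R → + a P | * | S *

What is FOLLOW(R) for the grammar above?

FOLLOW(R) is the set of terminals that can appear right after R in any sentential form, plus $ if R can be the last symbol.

We compute FOLLOW(R) using the standard algorithm.
FOLLOW(S) starts with {$}.
FIRST(P) = {+}
FIRST(Q) = {+}
FIRST(R) = {*, +}
FIRST(S) = {*, +}
FOLLOW(P) = {$, *, +, a}
FOLLOW(Q) = {*}
FOLLOW(R) = {*, +}
FOLLOW(S) = {$, *}
Therefore, FOLLOW(R) = {*, +}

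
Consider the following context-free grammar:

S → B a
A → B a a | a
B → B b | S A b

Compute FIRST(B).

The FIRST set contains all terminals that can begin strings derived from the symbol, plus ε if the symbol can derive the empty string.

We compute FIRST(B) using the standard algorithm.
FIRST(A) = {a}
FIRST(B) = {}
FIRST(S) = {}
Therefore, FIRST(B) = {}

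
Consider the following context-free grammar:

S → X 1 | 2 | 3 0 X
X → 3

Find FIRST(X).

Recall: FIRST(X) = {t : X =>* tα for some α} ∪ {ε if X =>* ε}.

We compute FIRST(X) using the standard algorithm.
FIRST(S) = {2, 3}
FIRST(X) = {3}
Therefore, FIRST(X) = {3}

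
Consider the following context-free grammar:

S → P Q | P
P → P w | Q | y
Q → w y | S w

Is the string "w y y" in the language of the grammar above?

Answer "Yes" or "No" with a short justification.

No - no valid derivation exists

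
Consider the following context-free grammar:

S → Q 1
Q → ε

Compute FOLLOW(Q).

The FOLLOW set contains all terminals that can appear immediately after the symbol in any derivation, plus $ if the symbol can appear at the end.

We compute FOLLOW(Q) using the standard algorithm.
FOLLOW(S) starts with {$}.
FIRST(Q) = {ε}
FIRST(S) = {1}
FOLLOW(Q) = {1}
FOLLOW(S) = {$}
Therefore, FOLLOW(Q) = {1}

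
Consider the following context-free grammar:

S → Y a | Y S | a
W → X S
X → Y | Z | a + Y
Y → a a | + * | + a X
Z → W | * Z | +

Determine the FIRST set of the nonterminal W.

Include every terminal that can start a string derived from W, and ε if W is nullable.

We compute FIRST(W) using the standard algorithm.
FIRST(S) = {+, a}
FIRST(W) = {*, +, a}
FIRST(X) = {*, +, a}
FIRST(Y) = {+, a}
FIRST(Z) = {*, +, a}
Therefore, FIRST(W) = {*, +, a}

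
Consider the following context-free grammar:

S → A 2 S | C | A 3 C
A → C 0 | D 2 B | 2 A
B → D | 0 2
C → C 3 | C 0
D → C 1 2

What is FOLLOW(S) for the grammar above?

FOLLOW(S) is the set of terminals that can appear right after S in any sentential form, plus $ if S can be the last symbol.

We compute FOLLOW(S) using the standard algorithm.
FOLLOW(S) starts with {$}.
FIRST(A) = {2}
FIRST(B) = {0}
FIRST(C) = {}
FIRST(D) = {}
FIRST(S) = {2}
FOLLOW(A) = {2, 3}
FOLLOW(B) = {2, 3}
FOLLOW(C) = {$, 0, 1, 3}
FOLLOW(D) = {2, 3}
FOLLOW(S) = {$}
Therefore, FOLLOW(S) = {$}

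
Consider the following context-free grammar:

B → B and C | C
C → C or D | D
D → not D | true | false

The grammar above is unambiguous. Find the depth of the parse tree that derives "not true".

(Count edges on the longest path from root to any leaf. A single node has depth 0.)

4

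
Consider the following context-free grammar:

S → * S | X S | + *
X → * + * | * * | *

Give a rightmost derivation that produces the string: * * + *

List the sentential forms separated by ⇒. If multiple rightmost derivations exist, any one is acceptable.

S ⇒ * S ⇒ * * S ⇒ * * + *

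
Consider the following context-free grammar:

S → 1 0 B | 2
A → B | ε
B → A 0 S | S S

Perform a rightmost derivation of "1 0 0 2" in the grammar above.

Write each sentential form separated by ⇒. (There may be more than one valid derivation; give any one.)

S ⇒ 1 0 B ⇒ 1 0 A 0 S ⇒ 1 0 A 0 2 ⇒ 1 0 0 2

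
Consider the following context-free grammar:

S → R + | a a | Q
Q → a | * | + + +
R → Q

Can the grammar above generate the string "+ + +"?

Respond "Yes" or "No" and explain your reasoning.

Yes - a valid derivation exists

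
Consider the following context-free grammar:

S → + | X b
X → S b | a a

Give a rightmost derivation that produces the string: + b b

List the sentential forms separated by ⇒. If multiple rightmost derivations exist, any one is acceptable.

S ⇒ X b ⇒ S b b ⇒ + b b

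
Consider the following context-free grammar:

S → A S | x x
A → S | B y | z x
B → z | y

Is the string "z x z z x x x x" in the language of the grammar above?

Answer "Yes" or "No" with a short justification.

No - no valid derivation exists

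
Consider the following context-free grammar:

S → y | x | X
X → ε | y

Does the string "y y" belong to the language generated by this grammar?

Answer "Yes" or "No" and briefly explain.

No - no valid derivation exists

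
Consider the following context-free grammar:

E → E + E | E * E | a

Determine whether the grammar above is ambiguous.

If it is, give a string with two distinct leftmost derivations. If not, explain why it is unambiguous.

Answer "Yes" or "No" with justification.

Yes - the string 'a * a * a * a + a + a' has two distinct leftmost derivations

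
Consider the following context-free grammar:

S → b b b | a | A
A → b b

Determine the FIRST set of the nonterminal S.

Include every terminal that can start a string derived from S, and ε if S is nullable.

We compute FIRST(S) using the standard algorithm.
FIRST(A) = {b}
FIRST(S) = {a, b}
Therefore, FIRST(S) = {a, b}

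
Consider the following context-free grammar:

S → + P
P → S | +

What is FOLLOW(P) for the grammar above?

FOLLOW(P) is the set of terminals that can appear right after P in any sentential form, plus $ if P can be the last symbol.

We compute FOLLOW(P) using the standard algorithm.
FOLLOW(S) starts with {$}.
FIRST(P) = {+}
FIRST(S) = {+}
FOLLOW(P) = {$}
FOLLOW(S) = {$}
Therefore, FOLLOW(P) = {$}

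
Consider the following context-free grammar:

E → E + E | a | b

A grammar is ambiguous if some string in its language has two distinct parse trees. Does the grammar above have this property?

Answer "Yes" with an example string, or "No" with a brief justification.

Yes - the string 'b + a + a' has two distinct parse trees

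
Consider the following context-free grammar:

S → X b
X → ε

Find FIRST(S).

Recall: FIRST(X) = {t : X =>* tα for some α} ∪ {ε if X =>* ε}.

We compute FIRST(S) using the standard algorithm.
FIRST(S) = {b}
FIRST(X) = {ε}
Therefore, FIRST(S) = {b}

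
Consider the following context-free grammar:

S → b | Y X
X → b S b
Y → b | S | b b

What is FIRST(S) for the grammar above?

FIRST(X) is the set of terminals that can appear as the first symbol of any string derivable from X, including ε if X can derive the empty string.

We compute FIRST(S) using the standard algorithm.
FIRST(S) = {b}
FIRST(X) = {b}
FIRST(Y) = {b}
Therefore, FIRST(S) = {b}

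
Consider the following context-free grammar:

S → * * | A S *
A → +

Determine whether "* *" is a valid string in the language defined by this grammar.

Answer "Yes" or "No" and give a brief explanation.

Yes - a valid derivation exists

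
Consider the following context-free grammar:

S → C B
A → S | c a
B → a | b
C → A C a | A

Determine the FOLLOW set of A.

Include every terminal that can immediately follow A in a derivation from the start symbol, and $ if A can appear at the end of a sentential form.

We compute FOLLOW(A) using the standard algorithm.
FOLLOW(S) starts with {$}.
FIRST(A) = {c}
FIRST(B) = {a, b}
FIRST(C) = {c}
FIRST(S) = {c}
FOLLOW(A) = {a, b, c}
FOLLOW(B) = {$, a, b, c}
FOLLOW(C) = {a, b}
FOLLOW(S) = {$, a, b, c}
Therefore, FOLLOW(A) = {a, b, c}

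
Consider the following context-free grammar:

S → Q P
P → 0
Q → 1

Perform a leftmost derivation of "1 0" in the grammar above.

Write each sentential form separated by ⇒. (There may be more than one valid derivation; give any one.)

S ⇒ Q P ⇒ 1 P ⇒ 1 0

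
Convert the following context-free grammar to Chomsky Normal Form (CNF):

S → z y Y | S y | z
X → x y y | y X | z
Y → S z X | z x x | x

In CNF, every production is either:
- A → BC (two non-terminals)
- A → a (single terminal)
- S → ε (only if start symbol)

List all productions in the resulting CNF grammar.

TZ → z; TY → y; S → z; TX → x; X → z; Y → x; S → TZ X0; X0 → TY Y; S → S TY; X → TX X1; X1 → TY TY; X → TY X; Y → S X2; X2 → TZ X; Y → TZ X3; X3 → TX TX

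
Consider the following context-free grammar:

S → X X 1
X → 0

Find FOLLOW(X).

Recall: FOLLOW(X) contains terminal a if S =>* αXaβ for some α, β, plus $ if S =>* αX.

We compute FOLLOW(X) using the standard algorithm.
FOLLOW(S) starts with {$}.
FIRST(S) = {0}
FIRST(X) = {0}
FOLLOW(S) = {$}
FOLLOW(X) = {0, 1}
Therefore, FOLLOW(X) = {0, 1}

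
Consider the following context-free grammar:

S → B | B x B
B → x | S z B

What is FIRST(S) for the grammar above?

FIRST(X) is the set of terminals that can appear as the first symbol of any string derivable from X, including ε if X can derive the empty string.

We compute FIRST(S) using the standard algorithm.
FIRST(B) = {x}
FIRST(S) = {x}
Therefore, FIRST(S) = {x}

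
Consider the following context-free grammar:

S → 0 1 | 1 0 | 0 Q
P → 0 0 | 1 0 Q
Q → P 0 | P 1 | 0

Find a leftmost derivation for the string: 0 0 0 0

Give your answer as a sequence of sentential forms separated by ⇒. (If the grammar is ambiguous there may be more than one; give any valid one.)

S ⇒ 0 Q ⇒ 0 P 0 ⇒ 0 0 0 0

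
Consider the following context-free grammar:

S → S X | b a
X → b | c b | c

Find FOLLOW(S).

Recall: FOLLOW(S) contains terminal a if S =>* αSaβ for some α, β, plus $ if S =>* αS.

We compute FOLLOW(S) using the standard algorithm.
FOLLOW(S) starts with {$}.
FIRST(S) = {b}
FIRST(X) = {b, c}
FOLLOW(S) = {$, b, c}
FOLLOW(X) = {$, b, c}
Therefore, FOLLOW(S) = {$, b, c}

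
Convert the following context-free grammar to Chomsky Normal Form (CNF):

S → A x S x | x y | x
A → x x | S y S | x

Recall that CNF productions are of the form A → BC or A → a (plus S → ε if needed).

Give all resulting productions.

TX → x; TY → y; S → x; A → x; S → A X0; X0 → TX X1; X1 → S TX; S → TX TY; A → TX TX; A → S X2; X2 → TY S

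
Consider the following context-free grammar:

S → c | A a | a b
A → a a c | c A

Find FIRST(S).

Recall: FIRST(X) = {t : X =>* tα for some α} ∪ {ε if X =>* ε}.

We compute FIRST(S) using the standard algorithm.
FIRST(A) = {a, c}
FIRST(S) = {a, c}
Therefore, FIRST(S) = {a, c}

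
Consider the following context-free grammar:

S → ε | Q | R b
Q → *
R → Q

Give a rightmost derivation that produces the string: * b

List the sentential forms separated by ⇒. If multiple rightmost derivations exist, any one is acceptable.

S ⇒ R b ⇒ Q b ⇒ * b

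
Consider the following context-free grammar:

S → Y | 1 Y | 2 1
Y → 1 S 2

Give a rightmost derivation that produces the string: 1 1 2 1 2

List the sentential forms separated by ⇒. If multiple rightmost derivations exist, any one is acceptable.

S ⇒ 1 Y ⇒ 1 1 S 2 ⇒ 1 1 2 1 2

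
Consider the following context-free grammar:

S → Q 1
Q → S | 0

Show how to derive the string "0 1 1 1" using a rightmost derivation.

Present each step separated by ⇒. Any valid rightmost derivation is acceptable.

S ⇒ Q 1 ⇒ S 1 ⇒ Q 1 1 ⇒ S 1 1 ⇒ Q 1 1 1 ⇒ 0 1 1 1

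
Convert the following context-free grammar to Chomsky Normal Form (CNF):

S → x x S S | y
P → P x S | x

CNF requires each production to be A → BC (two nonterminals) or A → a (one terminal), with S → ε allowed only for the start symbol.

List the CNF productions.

TX → x; S → y; P → x; S → TX X0; X0 → TX X1; X1 → S S; P → P X2; X2 → TX S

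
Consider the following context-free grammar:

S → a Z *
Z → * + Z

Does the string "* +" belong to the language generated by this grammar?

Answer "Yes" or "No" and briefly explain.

No - no valid derivation exists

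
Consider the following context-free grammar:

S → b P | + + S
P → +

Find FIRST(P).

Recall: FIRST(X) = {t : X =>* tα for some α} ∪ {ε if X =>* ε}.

We compute FIRST(P) using the standard algorithm.
FIRST(P) = {+}
FIRST(S) = {+, b}
Therefore, FIRST(P) = {+}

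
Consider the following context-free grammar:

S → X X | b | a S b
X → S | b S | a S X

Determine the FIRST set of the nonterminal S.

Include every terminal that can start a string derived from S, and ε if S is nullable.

We compute FIRST(S) using the standard algorithm.
FIRST(S) = {a, b}
FIRST(X) = {a, b}
Therefore, FIRST(S) = {a, b}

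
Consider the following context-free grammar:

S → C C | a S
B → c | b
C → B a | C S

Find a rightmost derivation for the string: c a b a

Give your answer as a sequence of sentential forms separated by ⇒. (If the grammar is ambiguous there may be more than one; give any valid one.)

S ⇒ C C ⇒ C B a ⇒ C b a ⇒ B a b a ⇒ c a b a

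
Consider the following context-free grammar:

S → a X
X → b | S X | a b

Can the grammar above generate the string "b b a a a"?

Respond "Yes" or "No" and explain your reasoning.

No - no valid derivation exists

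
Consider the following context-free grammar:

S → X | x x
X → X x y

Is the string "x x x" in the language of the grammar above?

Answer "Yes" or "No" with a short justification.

No - no valid derivation exists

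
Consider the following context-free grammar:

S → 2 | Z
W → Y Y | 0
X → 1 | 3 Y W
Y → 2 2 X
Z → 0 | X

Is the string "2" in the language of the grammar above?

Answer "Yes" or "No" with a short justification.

Yes - a valid derivation exists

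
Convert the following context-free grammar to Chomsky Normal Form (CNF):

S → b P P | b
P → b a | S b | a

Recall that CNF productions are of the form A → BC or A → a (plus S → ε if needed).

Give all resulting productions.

TB → b; S → b; TA → a; P → a; S → TB X0; X0 → P P; P → TB TA; P → S TB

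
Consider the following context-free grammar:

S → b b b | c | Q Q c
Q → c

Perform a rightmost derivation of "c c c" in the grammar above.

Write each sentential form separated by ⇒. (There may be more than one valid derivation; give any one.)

S ⇒ Q Q c ⇒ Q c c ⇒ c c c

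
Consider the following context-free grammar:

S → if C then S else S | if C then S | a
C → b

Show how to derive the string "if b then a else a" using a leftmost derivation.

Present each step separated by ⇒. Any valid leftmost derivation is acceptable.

S ⇒ if C then S else S ⇒ if b then S else S ⇒ if b then a else S ⇒ if b then a else a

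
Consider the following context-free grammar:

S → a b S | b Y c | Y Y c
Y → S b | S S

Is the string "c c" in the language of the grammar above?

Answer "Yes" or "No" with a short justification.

No - no valid derivation exists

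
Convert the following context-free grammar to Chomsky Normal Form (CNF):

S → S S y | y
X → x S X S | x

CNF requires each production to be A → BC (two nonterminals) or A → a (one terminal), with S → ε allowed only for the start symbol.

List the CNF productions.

TY → y; S → y; TX → x; X → x; S → S X0; X0 → S TY; X → TX X1; X1 → S X2; X2 → X S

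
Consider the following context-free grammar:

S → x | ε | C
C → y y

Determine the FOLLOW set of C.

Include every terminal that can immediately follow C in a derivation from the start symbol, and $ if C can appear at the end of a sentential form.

We compute FOLLOW(C) using the standard algorithm.
FOLLOW(S) starts with {$}.
FIRST(C) = {y}
FIRST(S) = {x, y, ε}
FOLLOW(C) = {$}
FOLLOW(S) = {$}
Therefore, FOLLOW(C) = {$}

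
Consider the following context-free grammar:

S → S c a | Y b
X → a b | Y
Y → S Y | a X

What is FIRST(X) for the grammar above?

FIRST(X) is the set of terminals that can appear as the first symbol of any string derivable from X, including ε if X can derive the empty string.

We compute FIRST(X) using the standard algorithm.
FIRST(S) = {a}
FIRST(X) = {a}
FIRST(Y) = {a}
Therefore, FIRST(X) = {a}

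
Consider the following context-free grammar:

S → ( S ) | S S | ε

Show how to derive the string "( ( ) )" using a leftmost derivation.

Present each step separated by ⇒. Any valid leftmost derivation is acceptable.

S ⇒ ( S ) ⇒ ( S S ) ⇒ ( S ) ⇒ ( ( S ) ) ⇒ ( ( ) )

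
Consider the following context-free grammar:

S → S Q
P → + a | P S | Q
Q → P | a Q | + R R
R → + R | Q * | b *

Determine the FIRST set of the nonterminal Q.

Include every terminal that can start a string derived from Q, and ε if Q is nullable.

We compute FIRST(Q) using the standard algorithm.
FIRST(P) = {+, a}
FIRST(Q) = {+, a}
FIRST(R) = {+, a, b}
FIRST(S) = {}
Therefore, FIRST(Q) = {+, a}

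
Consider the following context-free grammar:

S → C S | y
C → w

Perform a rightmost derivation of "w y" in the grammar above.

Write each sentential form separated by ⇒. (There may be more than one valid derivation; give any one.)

S ⇒ C S ⇒ C y ⇒ w y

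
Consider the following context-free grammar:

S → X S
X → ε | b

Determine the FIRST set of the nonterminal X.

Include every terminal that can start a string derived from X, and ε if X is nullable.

We compute FIRST(X) using the standard algorithm.
FIRST(S) = {b}
FIRST(X) = {b, ε}
Therefore, FIRST(X) = {b, ε}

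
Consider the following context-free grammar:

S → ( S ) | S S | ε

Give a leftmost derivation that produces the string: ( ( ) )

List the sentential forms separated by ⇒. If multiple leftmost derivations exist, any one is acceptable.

S ⇒ ( S ) ⇒ ( ( S ) ) ⇒ ( ( ) )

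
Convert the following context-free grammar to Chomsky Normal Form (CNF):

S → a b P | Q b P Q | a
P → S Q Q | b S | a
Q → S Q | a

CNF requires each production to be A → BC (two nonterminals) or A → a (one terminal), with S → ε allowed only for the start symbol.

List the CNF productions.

TA → a; TB → b; S → a; P → a; Q → a; S → TA X0; X0 → TB P; S → Q X1; X1 → TB X2; X2 → P Q; P → S X3; X3 → Q Q; P → TB S; Q → S Q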